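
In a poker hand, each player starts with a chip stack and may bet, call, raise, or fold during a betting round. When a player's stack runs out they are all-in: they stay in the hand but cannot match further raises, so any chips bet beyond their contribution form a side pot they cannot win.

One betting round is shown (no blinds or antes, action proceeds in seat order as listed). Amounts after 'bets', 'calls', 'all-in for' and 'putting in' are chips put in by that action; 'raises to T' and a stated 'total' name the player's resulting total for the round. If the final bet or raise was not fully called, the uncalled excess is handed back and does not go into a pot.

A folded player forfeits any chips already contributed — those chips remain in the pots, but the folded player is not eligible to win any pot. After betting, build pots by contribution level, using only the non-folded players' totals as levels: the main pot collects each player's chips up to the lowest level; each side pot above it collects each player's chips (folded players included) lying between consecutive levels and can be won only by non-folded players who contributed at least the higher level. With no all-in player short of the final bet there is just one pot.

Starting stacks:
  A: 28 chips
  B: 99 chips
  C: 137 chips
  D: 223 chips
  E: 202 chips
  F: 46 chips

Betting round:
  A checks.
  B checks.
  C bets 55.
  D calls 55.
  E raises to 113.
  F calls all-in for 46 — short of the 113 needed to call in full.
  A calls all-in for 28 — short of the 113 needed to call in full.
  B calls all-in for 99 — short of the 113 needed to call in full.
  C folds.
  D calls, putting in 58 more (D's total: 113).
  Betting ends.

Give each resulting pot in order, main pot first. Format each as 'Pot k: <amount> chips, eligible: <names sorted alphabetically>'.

Contributions: A=28, B=99, C=55, D=113, E=113, F=46
Folded: C
Pot levels (distinct totals of non-folded players): 28, 46, 99, 113
Layer 1-28: 28 each from A, B, C, D, E, F = 28*6 = 168 chips; eligible A, B, D, E, F
Layer 29-46: 18 each from B, C, D, E, F = 18*5 = 90 chips; eligible B, D, E, F
Layer 47-99: B 53 + C 9 + D 53 + E 53 = 168 chips; eligible B, D, E
Layer 100-113: 14 each from D, E = 14*2 = 28 chips; eligible D, E

Pot 1: 168 chips, eligible: A, B, D, E, F
Pot 2: 90 chips, eligible: B, D, E, F
Pot 3: 168 chips, eligible: B, D, E
Pot 4: 28 chips, eligible: D, E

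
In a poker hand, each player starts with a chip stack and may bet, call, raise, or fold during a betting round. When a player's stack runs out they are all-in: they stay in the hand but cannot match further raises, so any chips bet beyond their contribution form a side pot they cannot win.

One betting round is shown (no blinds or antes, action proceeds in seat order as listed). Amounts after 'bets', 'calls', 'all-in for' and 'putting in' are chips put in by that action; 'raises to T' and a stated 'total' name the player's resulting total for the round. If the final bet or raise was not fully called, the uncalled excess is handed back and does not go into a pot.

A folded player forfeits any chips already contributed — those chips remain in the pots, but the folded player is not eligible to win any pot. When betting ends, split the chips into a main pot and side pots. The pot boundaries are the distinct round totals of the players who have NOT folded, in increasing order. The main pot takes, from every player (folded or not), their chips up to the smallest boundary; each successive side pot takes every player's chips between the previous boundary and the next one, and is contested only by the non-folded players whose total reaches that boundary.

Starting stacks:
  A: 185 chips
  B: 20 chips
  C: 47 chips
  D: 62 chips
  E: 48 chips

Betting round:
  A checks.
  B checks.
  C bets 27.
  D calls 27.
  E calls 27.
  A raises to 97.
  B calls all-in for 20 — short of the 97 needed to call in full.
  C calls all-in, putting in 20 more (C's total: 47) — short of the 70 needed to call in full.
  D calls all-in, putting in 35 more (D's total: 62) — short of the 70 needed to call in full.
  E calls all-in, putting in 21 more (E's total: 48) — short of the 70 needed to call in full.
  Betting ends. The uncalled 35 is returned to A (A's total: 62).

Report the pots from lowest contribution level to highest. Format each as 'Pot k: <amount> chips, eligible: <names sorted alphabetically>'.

Contributions (after 35 returned to A): A=62, B=20, C=47, D=62, E=48
Pot levels (distinct totals of non-folded players): 20, 47, 48, 62
Layer 1-20: 20 each from A, B, C, D, E = 20*5 = 100 chips; eligible A, B, C, D, E
Layer 21-47: 27 each from A, C, D, E = 27*4 = 108 chips; eligible A, C, D, E
Layer 48-48: 1 each from A, D, E = 1*3 = 3 chips; eligible A, D, E
Layer 49-62: 14 each from A, D = 14*2 = 28 chips; eligible A, D

Pot 1: 100 chips, eligible: A, B, C, D, E
Pot 2: 108 chips, eligible: A, C, D, E
Pot 3: 3 chips, eligible: A, D, E
Pot 4: 28 chips, eligible: A, D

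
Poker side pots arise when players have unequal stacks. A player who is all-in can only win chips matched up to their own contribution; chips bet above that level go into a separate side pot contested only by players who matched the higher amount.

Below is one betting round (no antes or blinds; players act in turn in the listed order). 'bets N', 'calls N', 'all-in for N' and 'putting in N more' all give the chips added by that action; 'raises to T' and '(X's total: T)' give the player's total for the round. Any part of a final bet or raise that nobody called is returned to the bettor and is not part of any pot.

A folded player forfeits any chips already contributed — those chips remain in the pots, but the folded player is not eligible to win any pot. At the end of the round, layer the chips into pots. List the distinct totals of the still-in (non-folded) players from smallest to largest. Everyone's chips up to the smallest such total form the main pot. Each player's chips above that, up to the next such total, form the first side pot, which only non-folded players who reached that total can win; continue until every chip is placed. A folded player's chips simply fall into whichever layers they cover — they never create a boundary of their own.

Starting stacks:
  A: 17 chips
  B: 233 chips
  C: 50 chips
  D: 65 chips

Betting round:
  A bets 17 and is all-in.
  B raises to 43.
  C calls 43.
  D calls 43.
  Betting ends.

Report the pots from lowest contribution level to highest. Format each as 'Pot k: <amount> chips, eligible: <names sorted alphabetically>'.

Contributions: A=17, B=43, C=43, D=43
Pot levels (distinct totals of non-folded players): 17, 43
Layer 1-17: 17 each from A, B, C, D = 17*4 = 68 chips; eligible A, B, C, D
Layer 18-43: 26 each from B, C, D = 26*3 = 78 chips; eligible B, C, D

Pot 1: 68 chips, eligible: A, B, C, D
Pot 2: 78 chips, eligible: B, C, D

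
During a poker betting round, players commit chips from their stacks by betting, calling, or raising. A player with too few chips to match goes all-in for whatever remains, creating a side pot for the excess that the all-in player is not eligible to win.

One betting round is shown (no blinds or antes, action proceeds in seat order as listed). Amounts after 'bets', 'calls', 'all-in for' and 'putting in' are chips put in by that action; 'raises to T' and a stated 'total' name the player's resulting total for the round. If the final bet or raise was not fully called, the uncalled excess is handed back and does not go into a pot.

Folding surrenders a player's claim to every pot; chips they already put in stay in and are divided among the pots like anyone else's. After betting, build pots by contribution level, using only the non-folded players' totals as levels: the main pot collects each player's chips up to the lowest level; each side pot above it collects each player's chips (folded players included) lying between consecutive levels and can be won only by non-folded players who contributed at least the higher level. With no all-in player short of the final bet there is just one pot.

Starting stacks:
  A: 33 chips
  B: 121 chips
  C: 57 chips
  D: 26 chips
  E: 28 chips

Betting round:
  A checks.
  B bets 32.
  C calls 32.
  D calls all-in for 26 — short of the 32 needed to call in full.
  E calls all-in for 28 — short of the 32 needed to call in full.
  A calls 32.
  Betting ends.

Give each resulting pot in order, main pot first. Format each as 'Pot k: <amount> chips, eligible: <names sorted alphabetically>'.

Pot 1: 130 chips, eligible: A, B, C, D, E
Pot 2: 8 chips, eligible: A, B, C, E
Pot 3: 12 chips, eligible: A, B, C

Derivation:
Contributions: A=32, B=32, C=32, D=26, E=28
Pot levels (distinct totals of non-folded players): 26, 28, 32
Layer 1-26: 26 each from A, B, C, D, E = 26*5 = 130 chips; eligible A, B, C, D, E
Layer 27-28: 2 each from A, B, C, E = 2*4 = 8 chips; eligible A, B, C, E
Layer 29-32: 4 each from A, B, C = 4*3 = 12 chips; eligible A, B, C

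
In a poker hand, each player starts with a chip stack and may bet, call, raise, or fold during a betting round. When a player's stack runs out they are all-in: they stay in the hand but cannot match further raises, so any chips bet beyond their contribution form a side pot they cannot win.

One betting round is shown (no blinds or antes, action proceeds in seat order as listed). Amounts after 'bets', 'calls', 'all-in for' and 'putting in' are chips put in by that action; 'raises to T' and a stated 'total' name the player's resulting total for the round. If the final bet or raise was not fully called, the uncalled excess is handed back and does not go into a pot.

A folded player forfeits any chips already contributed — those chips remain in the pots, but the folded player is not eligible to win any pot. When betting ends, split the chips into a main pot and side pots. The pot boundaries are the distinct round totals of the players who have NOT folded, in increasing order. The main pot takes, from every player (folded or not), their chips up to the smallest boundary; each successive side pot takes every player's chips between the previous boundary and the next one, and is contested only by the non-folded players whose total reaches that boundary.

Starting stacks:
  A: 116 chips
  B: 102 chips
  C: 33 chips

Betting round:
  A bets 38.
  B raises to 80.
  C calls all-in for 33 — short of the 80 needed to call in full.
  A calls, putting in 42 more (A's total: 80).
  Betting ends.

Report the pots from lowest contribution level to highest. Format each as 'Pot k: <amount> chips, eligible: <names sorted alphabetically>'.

Contributions: A=80, B=80, C=33
Pot levels (distinct totals of non-folded players): 33, 80
Layer 1-33: 33 each from A, B, C = 33*3 = 99 chips; eligible A, B, C
Layer 34-80: 47 each from A, B = 47*2 = 94 chips; eligible A, B

Pot 1: 99 chips, eligible: A, B, C
Pot 2: 94 chips, eligible: A, B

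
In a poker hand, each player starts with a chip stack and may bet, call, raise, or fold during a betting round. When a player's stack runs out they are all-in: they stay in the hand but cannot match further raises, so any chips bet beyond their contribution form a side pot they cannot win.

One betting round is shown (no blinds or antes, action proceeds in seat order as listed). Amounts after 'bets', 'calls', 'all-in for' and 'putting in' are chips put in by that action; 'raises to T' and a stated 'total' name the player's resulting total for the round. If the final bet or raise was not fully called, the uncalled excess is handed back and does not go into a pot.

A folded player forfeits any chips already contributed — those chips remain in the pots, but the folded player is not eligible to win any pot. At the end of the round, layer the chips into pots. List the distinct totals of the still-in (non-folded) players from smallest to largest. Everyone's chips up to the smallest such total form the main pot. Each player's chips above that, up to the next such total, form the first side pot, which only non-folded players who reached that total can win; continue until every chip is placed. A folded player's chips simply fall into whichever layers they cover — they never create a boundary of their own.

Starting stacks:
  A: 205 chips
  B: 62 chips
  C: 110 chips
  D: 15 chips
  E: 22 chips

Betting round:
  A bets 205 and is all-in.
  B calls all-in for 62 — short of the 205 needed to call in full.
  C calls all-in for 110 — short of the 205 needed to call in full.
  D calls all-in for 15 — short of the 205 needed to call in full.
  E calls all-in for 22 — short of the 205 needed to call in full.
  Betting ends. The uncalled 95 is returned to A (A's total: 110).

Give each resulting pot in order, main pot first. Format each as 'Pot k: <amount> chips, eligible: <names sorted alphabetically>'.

Pot 1: 75 chips, eligible: A, B, C, D, E
Pot 2: 28 chips, eligible: A, B, C, E
Pot 3: 120 chips, eligible: A, B, C
Pot 4: 96 chips, eligible: A, C

Derivation:
Contributions (after 95 returned to A): A=110, B=62, C=110, D=15, E=22
Pot levels (distinct totals of non-folded players): 15, 22, 62, 110
Layer 1-15: 15 each from A, B, C, D, E = 15*5 = 75 chips; eligible A, B, C, D, E
Layer 16-22: 7 each from A, B, C, E = 7*4 = 28 chips; eligible A, B, C, E
Layer 23-62: 40 each from A, B, C = 40*3 = 120 chips; eligible A, B, C
Layer 63-110: 48 each from A, C = 48*2 = 96 chips; eligible A, C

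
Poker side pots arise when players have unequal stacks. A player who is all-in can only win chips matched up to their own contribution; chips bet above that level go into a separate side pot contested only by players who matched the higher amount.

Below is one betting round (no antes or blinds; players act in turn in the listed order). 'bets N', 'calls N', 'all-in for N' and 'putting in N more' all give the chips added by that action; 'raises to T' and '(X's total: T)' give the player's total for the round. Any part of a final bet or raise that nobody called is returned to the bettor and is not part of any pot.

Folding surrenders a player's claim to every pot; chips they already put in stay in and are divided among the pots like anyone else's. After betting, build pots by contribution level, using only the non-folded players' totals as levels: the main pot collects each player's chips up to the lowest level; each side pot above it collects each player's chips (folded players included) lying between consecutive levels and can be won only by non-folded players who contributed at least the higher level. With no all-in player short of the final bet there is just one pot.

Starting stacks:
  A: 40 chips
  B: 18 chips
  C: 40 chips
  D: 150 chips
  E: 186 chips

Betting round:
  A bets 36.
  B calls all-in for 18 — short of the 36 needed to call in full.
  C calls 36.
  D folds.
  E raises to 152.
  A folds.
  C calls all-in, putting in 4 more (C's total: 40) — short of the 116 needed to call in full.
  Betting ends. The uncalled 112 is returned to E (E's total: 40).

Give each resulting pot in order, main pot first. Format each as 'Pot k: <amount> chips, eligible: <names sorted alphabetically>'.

Pot 1: 72 chips, eligible: B, C, E
Pot 2: 62 chips, eligible: C, E

Derivation:
Contributions (after 112 returned to E): A=36, B=18, C=40, E=40
Folded: A, D
Pot levels (distinct totals of non-folded players): 18, 40
Layer 1-18: 18 each from A, B, C, E = 18*4 = 72 chips; eligible B, C, E
Layer 19-40: A 18 + C 22 + E 22 = 62 chips; eligible C, E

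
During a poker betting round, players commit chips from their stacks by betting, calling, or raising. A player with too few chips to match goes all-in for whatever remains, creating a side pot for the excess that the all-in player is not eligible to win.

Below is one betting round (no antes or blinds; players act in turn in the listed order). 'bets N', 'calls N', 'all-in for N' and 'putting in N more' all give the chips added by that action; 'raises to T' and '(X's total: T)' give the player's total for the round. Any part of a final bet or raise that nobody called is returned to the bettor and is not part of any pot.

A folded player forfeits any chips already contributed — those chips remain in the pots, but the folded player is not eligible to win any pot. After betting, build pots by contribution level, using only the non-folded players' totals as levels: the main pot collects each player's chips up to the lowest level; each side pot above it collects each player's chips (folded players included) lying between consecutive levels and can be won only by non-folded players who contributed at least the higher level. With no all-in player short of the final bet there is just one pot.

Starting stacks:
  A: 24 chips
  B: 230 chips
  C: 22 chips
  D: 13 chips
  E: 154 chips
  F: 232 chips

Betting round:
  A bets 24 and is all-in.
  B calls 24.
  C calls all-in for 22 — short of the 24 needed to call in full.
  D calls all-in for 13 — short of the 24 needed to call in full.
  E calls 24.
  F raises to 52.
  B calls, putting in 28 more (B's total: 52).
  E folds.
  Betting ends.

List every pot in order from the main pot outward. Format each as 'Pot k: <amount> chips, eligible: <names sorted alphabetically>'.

Contributions: A=24, B=52, C=22, D=13, E=24, F=52
Folded: E
Pot levels (distinct totals of non-folded players): 13, 22, 24, 52
Layer 1-13: 13 each from A, B, C, D, E, F = 13*6 = 78 chips; eligible A, B, C, D, F
Layer 14-22: 9 each from A, B, C, E, F = 9*5 = 45 chips; eligible A, B, C, F
Layer 23-24: 2 each from A, B, E, F = 2*4 = 8 chips; eligible A, B, F
Layer 25-52: 28 each from B, F = 28*2 = 56 chips; eligible B, F

Pot 1: 78 chips, eligible: A, B, C, D, F
Pot 2: 45 chips, eligible: A, B, C, F
Pot 3: 8 chips, eligible: A, B, F
Pot 4: 56 chips, eligible: B, F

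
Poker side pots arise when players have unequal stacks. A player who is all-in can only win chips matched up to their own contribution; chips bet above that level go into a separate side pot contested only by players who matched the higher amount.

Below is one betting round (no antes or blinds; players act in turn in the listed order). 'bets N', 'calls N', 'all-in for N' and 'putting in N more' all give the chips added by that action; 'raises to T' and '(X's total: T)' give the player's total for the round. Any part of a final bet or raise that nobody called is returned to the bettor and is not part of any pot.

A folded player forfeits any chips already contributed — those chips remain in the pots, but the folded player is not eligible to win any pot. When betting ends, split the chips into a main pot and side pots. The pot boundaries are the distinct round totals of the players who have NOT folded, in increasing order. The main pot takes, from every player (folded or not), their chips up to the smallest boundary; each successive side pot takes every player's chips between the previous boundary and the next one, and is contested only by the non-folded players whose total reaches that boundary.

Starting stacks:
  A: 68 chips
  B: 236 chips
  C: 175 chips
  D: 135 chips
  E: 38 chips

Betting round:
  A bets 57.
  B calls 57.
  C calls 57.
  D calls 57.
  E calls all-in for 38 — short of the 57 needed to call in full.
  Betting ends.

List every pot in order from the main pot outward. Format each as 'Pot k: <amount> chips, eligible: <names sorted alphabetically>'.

Contributions: A=57, B=57, C=57, D=57, E=38
Pot levels (distinct totals of non-folded players): 38, 57
Layer 1-38: 38 each from A, B, C, D, E = 38*5 = 190 chips; eligible A, B, C, D, E
Layer 39-57: 19 each from A, B, C, D = 19*4 = 76 chips; eligible A, B, C, D

Pot 1: 190 chips, eligible: A, B, C, D, E
Pot 2: 76 chips, eligible: A, B, C, D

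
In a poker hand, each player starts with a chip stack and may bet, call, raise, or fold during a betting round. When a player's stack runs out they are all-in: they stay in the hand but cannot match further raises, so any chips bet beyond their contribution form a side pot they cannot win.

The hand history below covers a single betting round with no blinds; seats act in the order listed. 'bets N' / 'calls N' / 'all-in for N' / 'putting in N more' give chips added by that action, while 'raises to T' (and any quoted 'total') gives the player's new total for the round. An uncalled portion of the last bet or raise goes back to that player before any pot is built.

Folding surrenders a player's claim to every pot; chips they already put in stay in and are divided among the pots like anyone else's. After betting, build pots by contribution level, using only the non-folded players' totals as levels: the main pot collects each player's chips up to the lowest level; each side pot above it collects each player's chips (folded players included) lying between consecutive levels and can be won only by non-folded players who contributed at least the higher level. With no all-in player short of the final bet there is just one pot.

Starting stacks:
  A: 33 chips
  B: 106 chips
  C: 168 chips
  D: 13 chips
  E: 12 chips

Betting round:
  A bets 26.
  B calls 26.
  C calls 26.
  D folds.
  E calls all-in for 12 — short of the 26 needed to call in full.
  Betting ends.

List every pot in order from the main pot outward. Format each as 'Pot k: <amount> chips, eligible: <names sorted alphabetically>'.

Pot 1: 48 chips, eligible: A, B, C, E
Pot 2: 42 chips, eligible: A, B, C

Derivation:
Contributions: A=26, B=26, C=26, E=12
Folded: D
Pot levels (distinct totals of non-folded players): 12, 26
Layer 1-12: 12 each from A, B, C, E = 12*4 = 48 chips; eligible A, B, C, E
Layer 13-26: 14 each from A, B, C = 14*3 = 42 chips; eligible A, B, C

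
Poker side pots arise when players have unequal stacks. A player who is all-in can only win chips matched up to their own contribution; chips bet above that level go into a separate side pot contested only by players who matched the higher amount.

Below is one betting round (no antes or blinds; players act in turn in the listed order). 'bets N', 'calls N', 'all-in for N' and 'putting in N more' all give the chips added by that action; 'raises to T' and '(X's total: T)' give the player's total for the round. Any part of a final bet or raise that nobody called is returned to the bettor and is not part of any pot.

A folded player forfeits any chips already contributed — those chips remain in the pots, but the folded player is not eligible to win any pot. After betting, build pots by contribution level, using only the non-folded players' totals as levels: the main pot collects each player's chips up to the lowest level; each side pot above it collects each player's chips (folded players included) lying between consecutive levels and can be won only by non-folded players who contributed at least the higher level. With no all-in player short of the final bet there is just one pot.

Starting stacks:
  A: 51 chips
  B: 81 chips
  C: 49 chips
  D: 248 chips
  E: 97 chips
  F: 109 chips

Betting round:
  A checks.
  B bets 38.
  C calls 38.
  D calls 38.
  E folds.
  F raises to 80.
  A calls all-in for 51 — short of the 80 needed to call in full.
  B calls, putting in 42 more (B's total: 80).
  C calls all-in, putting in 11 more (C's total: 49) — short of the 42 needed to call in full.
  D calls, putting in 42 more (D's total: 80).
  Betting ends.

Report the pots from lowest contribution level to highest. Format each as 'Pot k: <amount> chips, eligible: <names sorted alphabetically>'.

Contributions: A=51, B=80, C=49, D=80, F=80
Folded: E
Pot levels (distinct totals of non-folded players): 49, 51, 80
Layer 1-49: 49 each from A, B, C, D, F = 49*5 = 245 chips; eligible A, B, C, D, F
Layer 50-51: 2 each from A, B, D, F = 2*4 = 8 chips; eligible A, B, D, F
Layer 52-80: 29 each from B, D, F = 29*3 = 87 chips; eligible B, D, F

Pot 1: 245 chips, eligible: A, B, C, D, F
Pot 2: 8 chips, eligible: A, B, D, F
Pot 3: 87 chips, eligible: B, D, F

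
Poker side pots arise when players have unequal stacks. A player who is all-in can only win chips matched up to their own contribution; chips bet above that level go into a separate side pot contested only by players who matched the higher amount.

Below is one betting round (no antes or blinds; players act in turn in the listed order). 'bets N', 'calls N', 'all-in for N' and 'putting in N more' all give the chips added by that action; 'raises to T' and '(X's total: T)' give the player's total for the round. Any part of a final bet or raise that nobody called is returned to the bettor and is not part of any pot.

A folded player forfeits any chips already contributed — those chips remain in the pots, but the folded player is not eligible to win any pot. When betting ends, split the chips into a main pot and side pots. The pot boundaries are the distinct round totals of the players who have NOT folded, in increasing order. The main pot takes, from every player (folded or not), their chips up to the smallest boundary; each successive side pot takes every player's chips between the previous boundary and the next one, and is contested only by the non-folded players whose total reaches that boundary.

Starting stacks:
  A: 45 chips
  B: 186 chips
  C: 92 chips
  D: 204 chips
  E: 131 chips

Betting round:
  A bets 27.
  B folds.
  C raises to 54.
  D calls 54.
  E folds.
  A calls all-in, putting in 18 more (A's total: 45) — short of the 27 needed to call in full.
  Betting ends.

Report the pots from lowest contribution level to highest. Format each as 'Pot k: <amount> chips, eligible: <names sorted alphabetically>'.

Pot 1: 135 chips, eligible: A, C, D
Pot 2: 18 chips, eligible: C, D

Derivation:
Contributions: A=45, C=54, D=54
Folded: B, E
Pot levels (distinct totals of non-folded players): 45, 54
Layer 1-45: 45 each from A, C, D = 45*3 = 135 chips; eligible A, C, D
Layer 46-54: 9 each from C, D = 9*2 = 18 chips; eligible C, D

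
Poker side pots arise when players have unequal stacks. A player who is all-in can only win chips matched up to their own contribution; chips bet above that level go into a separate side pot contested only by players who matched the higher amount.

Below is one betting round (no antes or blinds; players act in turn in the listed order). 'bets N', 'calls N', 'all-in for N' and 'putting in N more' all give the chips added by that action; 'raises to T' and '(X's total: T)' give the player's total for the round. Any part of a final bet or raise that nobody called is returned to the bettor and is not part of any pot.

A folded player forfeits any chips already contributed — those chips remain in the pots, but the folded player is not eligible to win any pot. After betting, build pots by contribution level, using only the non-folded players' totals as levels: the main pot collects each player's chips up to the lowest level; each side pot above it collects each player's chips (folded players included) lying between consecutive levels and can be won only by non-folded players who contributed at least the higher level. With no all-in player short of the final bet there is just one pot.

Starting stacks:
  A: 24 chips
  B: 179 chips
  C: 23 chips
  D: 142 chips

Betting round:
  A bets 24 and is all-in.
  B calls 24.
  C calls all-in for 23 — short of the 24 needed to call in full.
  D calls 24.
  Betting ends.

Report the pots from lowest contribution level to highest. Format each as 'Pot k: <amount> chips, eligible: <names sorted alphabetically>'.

Contributions: A=24, B=24, C=23, D=24
Pot levels (distinct totals of non-folded players): 23, 24
Layer 1-23: 23 each from A, B, C, D = 23*4 = 92 chips; eligible A, B, C, D
Layer 24-24: 1 each from A, B, D = 1*3 = 3 chips; eligible A, B, D

Pot 1: 92 chips, eligible: A, B, C, D
Pot 2: 3 chips, eligible: A, B, D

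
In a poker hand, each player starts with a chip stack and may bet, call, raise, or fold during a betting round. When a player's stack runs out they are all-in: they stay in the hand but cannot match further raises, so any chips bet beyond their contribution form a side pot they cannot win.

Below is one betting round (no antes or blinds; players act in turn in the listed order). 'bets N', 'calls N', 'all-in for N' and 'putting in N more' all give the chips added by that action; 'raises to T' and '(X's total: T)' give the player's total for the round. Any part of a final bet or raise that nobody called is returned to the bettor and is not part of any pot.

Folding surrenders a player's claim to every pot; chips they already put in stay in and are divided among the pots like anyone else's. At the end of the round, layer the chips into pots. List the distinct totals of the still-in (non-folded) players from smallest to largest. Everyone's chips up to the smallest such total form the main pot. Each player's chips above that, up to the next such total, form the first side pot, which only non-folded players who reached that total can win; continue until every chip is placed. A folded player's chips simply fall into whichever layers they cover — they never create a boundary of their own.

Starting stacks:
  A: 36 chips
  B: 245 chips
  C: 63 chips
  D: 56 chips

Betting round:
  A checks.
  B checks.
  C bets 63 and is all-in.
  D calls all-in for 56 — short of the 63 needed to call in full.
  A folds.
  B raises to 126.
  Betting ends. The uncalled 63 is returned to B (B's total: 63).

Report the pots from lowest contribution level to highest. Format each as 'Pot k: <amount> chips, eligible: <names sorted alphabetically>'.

Pot 1: 168 chips, eligible: B, C, D
Pot 2: 14 chips, eligible: B, C

Derivation:
Contributions (after 63 returned to B): B=63, C=63, D=56
Folded: A
Pot levels (distinct totals of non-folded players): 56, 63
Layer 1-56: 56 each from B, C, D = 56*3 = 168 chips; eligible B, C, D
Layer 57-63: 7 each from B, C = 7*2 = 14 chips; eligible B, C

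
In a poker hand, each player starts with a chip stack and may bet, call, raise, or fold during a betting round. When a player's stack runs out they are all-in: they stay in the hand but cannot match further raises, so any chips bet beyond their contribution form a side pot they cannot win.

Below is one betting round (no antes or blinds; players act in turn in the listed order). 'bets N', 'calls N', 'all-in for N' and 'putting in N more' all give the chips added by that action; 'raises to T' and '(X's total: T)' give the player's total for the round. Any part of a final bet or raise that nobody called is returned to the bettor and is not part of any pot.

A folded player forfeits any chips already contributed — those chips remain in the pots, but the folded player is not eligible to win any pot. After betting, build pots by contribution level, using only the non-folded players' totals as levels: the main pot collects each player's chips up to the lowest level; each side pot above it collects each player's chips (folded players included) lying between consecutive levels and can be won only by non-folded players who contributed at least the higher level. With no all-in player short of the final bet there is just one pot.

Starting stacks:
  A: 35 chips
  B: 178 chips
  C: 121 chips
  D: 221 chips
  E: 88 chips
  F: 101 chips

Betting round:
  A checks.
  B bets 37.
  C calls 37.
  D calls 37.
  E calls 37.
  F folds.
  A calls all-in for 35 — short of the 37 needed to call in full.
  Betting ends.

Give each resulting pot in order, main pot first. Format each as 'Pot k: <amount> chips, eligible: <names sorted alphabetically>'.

Contributions: A=35, B=37, C=37, D=37, E=37
Folded: F
Pot levels (distinct totals of non-folded players): 35, 37
Layer 1-35: 35 each from A, B, C, D, E = 35*5 = 175 chips; eligible A, B, C, D, E
Layer 36-37: 2 each from B, C, D, E = 2*4 = 8 chips; eligible B, C, D, E

Pot 1: 175 chips, eligible: A, B, C, D, E
Pot 2: 8 chips, eligible: B, C, D, E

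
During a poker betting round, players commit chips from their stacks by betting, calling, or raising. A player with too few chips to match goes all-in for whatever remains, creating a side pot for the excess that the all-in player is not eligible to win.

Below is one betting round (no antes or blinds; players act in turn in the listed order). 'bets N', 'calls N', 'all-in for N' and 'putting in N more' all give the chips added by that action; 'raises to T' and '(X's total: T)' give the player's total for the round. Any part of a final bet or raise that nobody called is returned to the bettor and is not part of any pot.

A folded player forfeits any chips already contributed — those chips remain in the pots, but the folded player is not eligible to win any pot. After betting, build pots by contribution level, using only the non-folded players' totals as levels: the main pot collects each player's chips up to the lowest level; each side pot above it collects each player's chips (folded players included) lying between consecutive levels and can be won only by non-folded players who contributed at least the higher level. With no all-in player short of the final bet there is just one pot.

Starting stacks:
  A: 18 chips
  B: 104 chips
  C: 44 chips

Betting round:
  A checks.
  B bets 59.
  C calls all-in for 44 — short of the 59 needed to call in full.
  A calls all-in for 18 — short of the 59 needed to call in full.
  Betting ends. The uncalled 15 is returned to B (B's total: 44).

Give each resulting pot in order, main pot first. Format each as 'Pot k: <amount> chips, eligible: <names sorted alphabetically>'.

Contributions (after 15 returned to B): A=18, B=44, C=44
Pot levels (distinct totals of non-folded players): 18, 44
Layer 1-18: 18 each from A, B, C = 18*3 = 54 chips; eligible A, B, C
Layer 19-44: 26 each from B, C = 26*2 = 52 chips; eligible B, C

Pot 1: 54 chips, eligible: A, B, C
Pot 2: 52 chips, eligible: B, C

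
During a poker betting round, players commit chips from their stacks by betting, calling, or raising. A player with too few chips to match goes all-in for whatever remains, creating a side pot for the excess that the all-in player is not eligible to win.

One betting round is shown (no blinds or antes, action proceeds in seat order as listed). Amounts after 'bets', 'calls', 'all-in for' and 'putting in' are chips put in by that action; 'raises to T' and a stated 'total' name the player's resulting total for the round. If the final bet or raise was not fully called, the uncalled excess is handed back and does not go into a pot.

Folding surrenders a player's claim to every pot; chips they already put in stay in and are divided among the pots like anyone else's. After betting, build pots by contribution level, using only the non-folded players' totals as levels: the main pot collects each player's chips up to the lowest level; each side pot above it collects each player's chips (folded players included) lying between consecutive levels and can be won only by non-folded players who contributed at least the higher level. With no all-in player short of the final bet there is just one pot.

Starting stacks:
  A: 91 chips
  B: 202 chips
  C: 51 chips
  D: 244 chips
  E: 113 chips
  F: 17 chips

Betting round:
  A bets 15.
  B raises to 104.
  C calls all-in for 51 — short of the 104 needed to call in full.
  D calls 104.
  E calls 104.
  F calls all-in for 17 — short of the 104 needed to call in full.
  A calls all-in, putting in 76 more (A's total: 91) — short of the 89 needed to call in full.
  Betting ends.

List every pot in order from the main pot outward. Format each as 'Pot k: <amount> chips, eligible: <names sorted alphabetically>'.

Pot 1: 102 chips, eligible: A, B, C, D, E, F
Pot 2: 170 chips, eligible: A, B, C, D, E
Pot 3: 160 chips, eligible: A, B, D, E
Pot 4: 39 chips, eligible: B, D, E

Derivation:
Contributions: A=91, B=104, C=51, D=104, E=104, F=17
Pot levels (distinct totals of non-folded players): 17, 51, 91, 104
Layer 1-17: 17 each from A, B, C, D, E, F = 17*6 = 102 chips; eligible A, B, C, D, E, F
Layer 18-51: 34 each from A, B, C, D, E = 34*5 = 170 chips; eligible A, B, C, D, E
Layer 52-91: 40 each from A, B, D, E = 40*4 = 160 chips; eligible A, B, D, E
Layer 92-104: 13 each from B, D, E = 13*3 = 39 chips; eligible B, D, E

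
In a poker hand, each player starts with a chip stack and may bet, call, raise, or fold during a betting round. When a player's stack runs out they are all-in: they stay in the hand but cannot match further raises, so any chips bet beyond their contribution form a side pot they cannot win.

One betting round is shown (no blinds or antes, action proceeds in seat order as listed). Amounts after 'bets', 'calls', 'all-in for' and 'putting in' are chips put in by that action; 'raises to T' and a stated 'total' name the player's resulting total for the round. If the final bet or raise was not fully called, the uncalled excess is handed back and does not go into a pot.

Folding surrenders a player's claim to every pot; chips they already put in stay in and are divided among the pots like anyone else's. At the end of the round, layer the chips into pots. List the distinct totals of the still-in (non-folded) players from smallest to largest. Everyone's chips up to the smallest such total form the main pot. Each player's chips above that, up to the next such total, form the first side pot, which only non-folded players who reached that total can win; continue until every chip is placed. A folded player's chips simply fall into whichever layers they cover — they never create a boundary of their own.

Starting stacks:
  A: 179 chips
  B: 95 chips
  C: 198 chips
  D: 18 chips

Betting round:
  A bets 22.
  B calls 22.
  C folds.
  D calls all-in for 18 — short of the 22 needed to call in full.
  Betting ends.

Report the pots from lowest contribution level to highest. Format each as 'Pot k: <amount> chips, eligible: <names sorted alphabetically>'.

Pot 1: 54 chips, eligible: A, B, D
Pot 2: 8 chips, eligible: A, B

Derivation:
Contributions: A=22, B=22, D=18
Folded: C
Pot levels (distinct totals of non-folded players): 18, 22
Layer 1-18: 18 each from A, B, D = 18*3 = 54 chips; eligible A, B, D
Layer 19-22: 4 each from A, B = 4*2 = 8 chips; eligible A, B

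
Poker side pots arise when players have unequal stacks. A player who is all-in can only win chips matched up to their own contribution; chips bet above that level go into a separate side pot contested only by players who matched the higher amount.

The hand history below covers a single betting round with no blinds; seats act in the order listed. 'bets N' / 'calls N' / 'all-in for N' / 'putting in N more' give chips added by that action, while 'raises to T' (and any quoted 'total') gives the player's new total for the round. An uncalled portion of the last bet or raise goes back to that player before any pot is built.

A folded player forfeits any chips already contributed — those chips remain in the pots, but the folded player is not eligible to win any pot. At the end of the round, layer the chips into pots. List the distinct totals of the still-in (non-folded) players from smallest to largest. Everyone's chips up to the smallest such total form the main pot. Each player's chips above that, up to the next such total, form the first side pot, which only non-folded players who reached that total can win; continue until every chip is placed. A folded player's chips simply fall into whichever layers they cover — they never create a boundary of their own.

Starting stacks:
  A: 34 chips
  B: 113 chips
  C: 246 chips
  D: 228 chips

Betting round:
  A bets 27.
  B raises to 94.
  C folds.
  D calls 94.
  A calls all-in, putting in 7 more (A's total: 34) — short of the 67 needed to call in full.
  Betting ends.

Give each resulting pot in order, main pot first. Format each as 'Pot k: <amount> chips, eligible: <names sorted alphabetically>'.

Contributions: A=34, B=94, D=94
Folded: C
Pot levels (distinct totals of non-folded players): 34, 94
Layer 1-34: 34 each from A, B, D = 34*3 = 102 chips; eligible A, B, D
Layer 35-94: 60 each from B, D = 60*2 = 120 chips; eligible B, D

Pot 1: 102 chips, eligible: A, B, D
Pot 2: 120 chips, eligible: B, D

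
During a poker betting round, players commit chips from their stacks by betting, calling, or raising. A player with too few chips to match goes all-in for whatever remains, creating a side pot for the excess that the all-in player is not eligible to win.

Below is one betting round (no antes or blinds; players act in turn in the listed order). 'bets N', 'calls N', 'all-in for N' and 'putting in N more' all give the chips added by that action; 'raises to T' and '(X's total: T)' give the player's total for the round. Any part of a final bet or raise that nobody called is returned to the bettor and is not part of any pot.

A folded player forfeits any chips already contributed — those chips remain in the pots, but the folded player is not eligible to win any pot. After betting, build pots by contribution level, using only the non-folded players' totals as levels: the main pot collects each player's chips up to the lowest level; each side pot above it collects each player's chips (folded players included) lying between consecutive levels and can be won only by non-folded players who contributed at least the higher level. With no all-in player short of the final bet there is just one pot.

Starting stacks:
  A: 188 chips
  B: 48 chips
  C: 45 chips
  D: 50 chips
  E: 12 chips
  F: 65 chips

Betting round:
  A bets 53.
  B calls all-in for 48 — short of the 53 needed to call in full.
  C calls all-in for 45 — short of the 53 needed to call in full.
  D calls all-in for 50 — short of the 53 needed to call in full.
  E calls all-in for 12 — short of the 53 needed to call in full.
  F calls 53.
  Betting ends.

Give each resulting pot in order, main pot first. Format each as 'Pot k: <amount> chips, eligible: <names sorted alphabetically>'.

Pot 1: 72 chips, eligible: A, B, C, D, E, F
Pot 2: 165 chips, eligible: A, B, C, D, F
Pot 3: 12 chips, eligible: A, B, D, F
Pot 4: 6 chips, eligible: A, D, F
Pot 5: 6 chips, eligible: A, F

Derivation:
Contributions: A=53, B=48, C=45, D=50, E=12, F=53
Pot levels (distinct totals of non-folded players): 12, 45, 48, 50, 53
Layer 1-12: 12 each from A, B, C, D, E, F = 12*6 = 72 chips; eligible A, B, C, D, E, F
Layer 13-45: 33 each from A, B, C, D, F = 33*5 = 165 chips; eligible A, B, C, D, F
Layer 46-48: 3 each from A, B, D, F = 3*4 = 12 chips; eligible A, B, D, F
Layer 49-50: 2 each from A, D, F = 2*3 = 6 chips; eligible A, D, F
Layer 51-53: 3 each from A, F = 3*2 = 6 chips; eligible A, F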